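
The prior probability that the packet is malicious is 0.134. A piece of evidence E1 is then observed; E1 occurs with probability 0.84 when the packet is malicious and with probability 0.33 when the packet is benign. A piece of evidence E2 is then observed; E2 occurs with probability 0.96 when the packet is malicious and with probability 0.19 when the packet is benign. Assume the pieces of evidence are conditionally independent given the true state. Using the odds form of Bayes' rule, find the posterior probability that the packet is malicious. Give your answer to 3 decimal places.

Prior odds = 0.134/(1−0.134) = 0.15473.
Likelihood ratio for E1 = 0.84/0.33 = 2.5455.
Likelihood ratio for E2 = 0.96/0.19 = 5.0526.
Posterior odds = prior odds × LR₁ × LR₂ = 1.9901.
Posterior probability = odds/(1+odds) = 1.9901/2.9901 = 0.666.

Posterior probability ≈ 0.666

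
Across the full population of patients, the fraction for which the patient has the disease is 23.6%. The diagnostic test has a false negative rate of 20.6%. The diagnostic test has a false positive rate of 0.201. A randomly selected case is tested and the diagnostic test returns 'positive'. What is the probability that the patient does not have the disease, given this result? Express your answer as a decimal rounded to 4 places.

P(¬H | E) ≈ 0.4504

Write H for 'the patient has the disease'. Prior odds H:¬H = 0.236/0.764 = 0.30890. For the 'positive' outcome, the likelihood ratio is 0.794/0.201 = 3.9502.
Posterior odds = 0.30890 × 3.9502 = 1.2202, so P(H|E) = 1.2202/(1+1.2202) = 0.5496. Then P(¬H|E) = 1 − 0.5496 = 0.4504.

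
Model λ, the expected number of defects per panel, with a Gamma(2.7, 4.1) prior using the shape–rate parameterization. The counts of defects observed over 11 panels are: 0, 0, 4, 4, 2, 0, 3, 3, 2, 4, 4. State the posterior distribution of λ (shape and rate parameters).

Posterior: Gamma(shape=28.7, rate=15.1)

The Poisson likelihood adds the total count to the shape and the number of exposure periods to the rate. Here ∑xᵢ = 26 and n = 11, so shape 2.7→28.7 and rate 4.1→15.1.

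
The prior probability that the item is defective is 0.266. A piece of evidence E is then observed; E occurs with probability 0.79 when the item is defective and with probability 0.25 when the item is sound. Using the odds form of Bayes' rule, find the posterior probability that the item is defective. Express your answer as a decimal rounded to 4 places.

Prior odds = 0.266/(1−0.266) = 0.36240.
Likelihood ratio for E = 0.79/0.25 = 3.1600.
Posterior odds = prior odds × LR = 1.1452.
Posterior probability = odds/(1+odds) = 1.1452/2.1452 = 0.5338.

Posterior probability ≈ 0.5338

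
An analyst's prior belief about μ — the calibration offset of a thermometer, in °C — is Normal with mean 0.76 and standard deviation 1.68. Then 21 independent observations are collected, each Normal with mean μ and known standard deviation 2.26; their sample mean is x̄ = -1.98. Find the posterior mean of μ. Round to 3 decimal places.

Prior precision 1/τ₀² = 1/1.68² = 0.354308; data precision n/σ² = 21/2.26² = 4.11152.
Posterior precision = 0.354308 + 4.11152 = 4.46583.
Posterior mean = (0.354308·0.76 + 4.11152·-1.98) / 4.46583 = -1.763.

Posterior mean ≈ -1.763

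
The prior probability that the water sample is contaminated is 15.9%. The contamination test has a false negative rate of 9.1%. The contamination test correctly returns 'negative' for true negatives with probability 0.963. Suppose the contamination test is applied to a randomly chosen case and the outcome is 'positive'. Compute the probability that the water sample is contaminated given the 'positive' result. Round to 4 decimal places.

P(H | E) ≈ 0.8228

Write H for 'the water sample is contaminated'. Prior odds H:¬H = 0.159/0.841 = 0.18906. For the 'positive' outcome, the likelihood ratio is 0.909/0.037 = 24.568.
Posterior odds = 0.18906 × 24.568 = 4.6448, so P(H|E) = 4.6448/(1+4.6448) = 0.8228.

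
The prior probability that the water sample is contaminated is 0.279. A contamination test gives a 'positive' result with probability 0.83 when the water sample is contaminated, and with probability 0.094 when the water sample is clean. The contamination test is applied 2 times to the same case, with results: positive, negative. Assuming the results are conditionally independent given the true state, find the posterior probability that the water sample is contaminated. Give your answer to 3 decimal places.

With H the event that the water sample is contaminated, the joint likelihood of the observed sequence is P(data|H) = 0.83·0.17 = 0.14110 and P(data|¬H) = 0.094·0.906 = 0.085164.
Bayes: P(H|data) = 0.279·0.14110 / (0.279·0.14110 + 0.721·0.085164) = 0.039367/0.10077 = 0.3907.

Posterior P(H) ≈ 0.391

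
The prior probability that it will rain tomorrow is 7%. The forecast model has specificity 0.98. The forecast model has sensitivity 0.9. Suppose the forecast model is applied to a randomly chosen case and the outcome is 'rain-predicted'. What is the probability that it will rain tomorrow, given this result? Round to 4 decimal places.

Let H be the event that it will rain tomorrow. P(H) = 0.07, so P(¬H) = 0.93. With E the 'rain-predicted' result, P(E|H) = 0.9 and P(E|¬H) = 0.02.
P(E) = 0.9·0.07 + 0.02·0.93 = 0.063000 + 0.018600 = 0.081600.
By Bayes' theorem, P(H|E) = 0.063000 / 0.081600 = 0.7721.

P(H | E) ≈ 0.7721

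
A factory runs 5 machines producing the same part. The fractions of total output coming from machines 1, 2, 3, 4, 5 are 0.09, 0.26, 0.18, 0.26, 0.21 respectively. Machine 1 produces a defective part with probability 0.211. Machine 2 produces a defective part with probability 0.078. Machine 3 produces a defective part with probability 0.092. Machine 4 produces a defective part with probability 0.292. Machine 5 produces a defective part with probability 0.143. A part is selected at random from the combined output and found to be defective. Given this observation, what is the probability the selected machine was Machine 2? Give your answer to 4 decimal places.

Tabulate prior·likelihood by source: [1] prior 0.09, lik 0.211, product 0.01899; [2] prior 0.26, lik 0.078, product 0.02028; [3] prior 0.18, lik 0.092, product 0.01656; [4] prior 0.26, lik 0.292, product 0.07592; [5] prior 0.21, lik 0.143, product 0.03003.
Normalizing constant = 0.16178; the posterior for Machine 2 is its product over the sum, 0.02028/0.16178 = 0.1254.

Posterior probability ≈ 0.1254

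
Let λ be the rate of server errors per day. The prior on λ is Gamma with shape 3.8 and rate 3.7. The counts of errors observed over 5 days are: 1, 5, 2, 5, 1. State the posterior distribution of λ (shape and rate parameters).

Posterior: Gamma(shape=17.8, rate=8.7)

The Poisson likelihood adds the total count to the shape and the number of exposure periods to the rate. Here ∑xᵢ = 14 and n = 5, so shape 3.8→17.8 and rate 3.7→8.7.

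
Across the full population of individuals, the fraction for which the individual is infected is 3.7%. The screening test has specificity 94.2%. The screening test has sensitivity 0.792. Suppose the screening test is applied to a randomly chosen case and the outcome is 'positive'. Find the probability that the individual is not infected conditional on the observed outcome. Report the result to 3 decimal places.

P(¬H | E) ≈ 0.656

Write H for 'the individual is infected'. Prior odds H:¬H = 0.037/0.963 = 0.038422. For the 'positive' outcome, the likelihood ratio is 0.792/0.058 = 13.655.
Posterior odds = 0.038422 × 13.655 = 0.52465, so P(H|E) = 0.52465/(1+0.52465) = 0.344. Then P(¬H|E) = 1 − 0.344 = 0.656.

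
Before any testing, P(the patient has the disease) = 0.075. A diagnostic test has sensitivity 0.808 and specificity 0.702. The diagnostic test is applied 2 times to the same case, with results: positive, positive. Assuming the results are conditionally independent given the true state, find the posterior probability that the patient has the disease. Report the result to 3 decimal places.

Posterior P(H) ≈ 0.373

With H the event that the patient has the disease, the joint likelihood of the observed sequence is P(data|H) = 0.808·0.808 = 0.65286 and P(data|¬H) = 0.298·0.298 = 0.088804.
Bayes: P(H|data) = 0.075·0.65286 / (0.075·0.65286 + 0.925·0.088804) = 0.048965/0.13111 = 0.3735.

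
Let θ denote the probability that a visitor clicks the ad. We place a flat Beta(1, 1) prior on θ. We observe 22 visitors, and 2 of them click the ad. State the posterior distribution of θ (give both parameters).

Posterior: Beta(3, 21)

Observing 2 successes and 20 failures updates Beta(1, 1) by adding the success and failure counts to the two shape parameters: α = 1+2 = 3, β = 1+20 = 21.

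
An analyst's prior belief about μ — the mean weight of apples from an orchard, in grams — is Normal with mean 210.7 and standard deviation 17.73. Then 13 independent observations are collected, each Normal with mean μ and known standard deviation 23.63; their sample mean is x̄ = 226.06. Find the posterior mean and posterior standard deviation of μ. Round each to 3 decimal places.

With known σ, the Normal prior is conjugate. Weight on the data is w = (n/σ²)/(n/σ² + 1/τ₀²) = 0.0232818/(0.0232818+0.00318114) = 0.87979.
Posterior mean = w·x̄ + (1−w)·μ₀ = 0.87979·226.06 + 0.12021·210.7 = 224.214. Posterior variance = 1/(0.0232818+0.00318114) = 37.7887, so SD = 6.147.

Posterior mean ≈ 224.214; posterior SD ≈ 6.147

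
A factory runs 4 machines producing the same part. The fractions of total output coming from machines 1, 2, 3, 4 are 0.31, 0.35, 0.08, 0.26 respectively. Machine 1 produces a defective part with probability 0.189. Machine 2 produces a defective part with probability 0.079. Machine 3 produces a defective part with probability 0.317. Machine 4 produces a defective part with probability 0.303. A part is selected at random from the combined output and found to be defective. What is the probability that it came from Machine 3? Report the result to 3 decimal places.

Posterior probability ≈ 0.133

Tabulate prior·likelihood by source: [1] prior 0.31, lik 0.189, product 0.05859; [2] prior 0.35, lik 0.079, product 0.02765; [3] prior 0.08, lik 0.317, product 0.02536; [4] prior 0.26, lik 0.303, product 0.07878.
Normalizing constant = 0.19038; the posterior for Machine 3 is its product over the sum, 0.02536/0.19038 = 0.133.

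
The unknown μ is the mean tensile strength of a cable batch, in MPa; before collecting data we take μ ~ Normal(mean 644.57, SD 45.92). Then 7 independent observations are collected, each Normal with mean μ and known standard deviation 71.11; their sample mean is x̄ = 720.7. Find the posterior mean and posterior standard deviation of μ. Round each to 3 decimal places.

Posterior mean ≈ 701.274; posterior SD ≈ 23.196

With known σ, the Normal prior is conjugate. Weight on the data is w = (n/σ²)/(n/σ² + 1/τ₀²) = 0.00138432/(0.00138432+0.00047424) = 0.74484.
Posterior mean = w·x̄ + (1−w)·μ₀ = 0.74484·720.7 + 0.25516·644.57 = 701.274. Posterior variance = 1/(0.00138432+0.00047424) = 538.051, so SD = 23.196.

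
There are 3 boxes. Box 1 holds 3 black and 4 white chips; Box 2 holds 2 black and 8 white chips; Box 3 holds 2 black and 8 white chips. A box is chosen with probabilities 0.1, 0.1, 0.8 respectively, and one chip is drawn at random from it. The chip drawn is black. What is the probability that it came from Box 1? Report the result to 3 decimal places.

P(black|Box 1) = 0.4286; P(black|Box 2) = 0.2; P(black|Box 3) = 0.2.
Prior × likelihood for each source: 0.1·0.4286=0.04286, 0.1·0.2=0.02000, 0.8·0.2=0.1600. Summing gives P(black) = 0.22286.
P(Box 1 | black) = 0.04286 / 0.22286 = 0.192.

Posterior probability ≈ 0.192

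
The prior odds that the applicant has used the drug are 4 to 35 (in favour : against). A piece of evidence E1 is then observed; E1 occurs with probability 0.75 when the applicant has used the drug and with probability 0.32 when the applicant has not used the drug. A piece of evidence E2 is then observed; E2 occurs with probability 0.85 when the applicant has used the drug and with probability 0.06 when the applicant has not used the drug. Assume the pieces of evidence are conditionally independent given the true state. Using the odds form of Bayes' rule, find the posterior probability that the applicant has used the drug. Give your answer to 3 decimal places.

Posterior probability ≈ 0.791

Prior odds = 4/35 = 0.11429.
Likelihood ratio for E1 = 0.75/0.32 = 2.3438.
Likelihood ratio for E2 = 0.85/0.06 = 14.167.
Posterior odds = prior odds × LR₁ × LR₂ = 3.7946.
Posterior probability = odds/(1+odds) = 3.7946/4.7946 = 0.791.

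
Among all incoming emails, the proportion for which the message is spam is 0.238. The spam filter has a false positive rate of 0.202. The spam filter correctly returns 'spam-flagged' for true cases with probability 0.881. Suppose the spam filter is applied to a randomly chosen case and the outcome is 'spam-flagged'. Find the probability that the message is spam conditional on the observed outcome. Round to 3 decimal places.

P(H | E) ≈ 0.577

Write H for 'the message is spam'. Prior odds H:¬H = 0.238/0.762 = 0.31234. For the 'spam-flagged' outcome, the likelihood ratio is 0.881/0.202 = 4.3614.
Posterior odds = 0.31234 × 4.3614 = 1.3622, so P(H|E) = 1.3622/(1+1.3622) = 0.577.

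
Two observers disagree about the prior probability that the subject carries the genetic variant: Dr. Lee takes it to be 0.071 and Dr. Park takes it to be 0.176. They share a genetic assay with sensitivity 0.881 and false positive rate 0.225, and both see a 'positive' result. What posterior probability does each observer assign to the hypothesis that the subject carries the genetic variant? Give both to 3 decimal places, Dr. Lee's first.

The likelihood ratio for a 'positive' result is 0.881/0.225 = 3.9156.
Dr. Lee: prior odds 0.071/0.929 = 0.076426; posterior odds 0.29925; posterior probability 0.230.
Dr. Park: prior odds 0.176/0.824 = 0.21359; posterior odds 0.83633; posterior probability 0.455.

Dr. Lee: 0.230; Dr. Park: 0.455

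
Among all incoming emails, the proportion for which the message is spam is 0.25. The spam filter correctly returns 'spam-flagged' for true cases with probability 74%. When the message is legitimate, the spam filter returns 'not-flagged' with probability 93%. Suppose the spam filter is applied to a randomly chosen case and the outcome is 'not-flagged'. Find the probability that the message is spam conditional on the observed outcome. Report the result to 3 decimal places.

Write H for 'the message is spam'. Prior odds H:¬H = 0.25/0.75 = 0.33333. For the 'not-flagged' outcome, the likelihood ratio is 0.26/0.93 = 0.27957.
Posterior odds = 0.33333 × 0.27957 = 0.093190, so P(H|E) = 0.093190/(1+0.093190) = 0.085.

P(H | E) ≈ 0.085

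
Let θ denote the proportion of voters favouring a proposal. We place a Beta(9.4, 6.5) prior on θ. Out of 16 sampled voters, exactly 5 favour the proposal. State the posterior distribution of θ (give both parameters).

The binomial likelihood is conjugate to the Beta prior: with 5 successes and 11 failures, the posterior is Beta(9.4+5, 6.5+11) = Beta(14.4, 17.5).

Posterior: Beta(14.4, 17.5)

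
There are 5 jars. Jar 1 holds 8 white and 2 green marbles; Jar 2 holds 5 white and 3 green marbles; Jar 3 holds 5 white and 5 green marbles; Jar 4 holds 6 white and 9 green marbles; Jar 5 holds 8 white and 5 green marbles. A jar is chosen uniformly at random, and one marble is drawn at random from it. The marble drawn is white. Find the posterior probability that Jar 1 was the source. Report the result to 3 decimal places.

Tabulate prior·likelihood by source: [1] prior 0.2, lik 0.8, product 0.1600; [2] prior 0.2, lik 0.625, product 0.1250; [3] prior 0.2, lik 0.5, product 0.1000; [4] prior 0.2, lik 0.4, product 0.08000; [5] prior 0.2, lik 0.6154, product 0.1231.
Normalizing constant = 0.58808; the posterior for Jar 1 is its product over the sum, 0.1600/0.58808 = 0.272.

Posterior probability ≈ 0.272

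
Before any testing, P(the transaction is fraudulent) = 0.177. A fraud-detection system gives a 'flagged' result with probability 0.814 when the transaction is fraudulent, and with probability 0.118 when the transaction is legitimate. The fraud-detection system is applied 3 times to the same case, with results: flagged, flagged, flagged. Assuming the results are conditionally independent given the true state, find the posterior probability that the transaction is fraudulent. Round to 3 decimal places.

With H the event that the transaction is fraudulent, the joint likelihood of the observed sequence is P(data|H) = 0.814·0.814·0.814 = 0.53935 and P(data|¬H) = 0.118·0.118·0.118 = 0.0016430.
Bayes: P(H|data) = 0.177·0.53935 / (0.177·0.53935 + 0.823·0.0016430) = 0.095466/0.096818 = 0.9860.

Posterior P(H) ≈ 0.986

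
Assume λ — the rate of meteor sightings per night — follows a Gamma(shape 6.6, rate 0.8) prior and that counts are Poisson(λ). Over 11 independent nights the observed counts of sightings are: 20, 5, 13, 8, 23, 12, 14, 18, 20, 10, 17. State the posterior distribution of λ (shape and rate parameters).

Posterior: Gamma(shape=166.6, rate=11.8)

The Poisson likelihood adds the total count to the shape and the number of exposure periods to the rate. Here ∑xᵢ = 160 and n = 11, so shape 6.6→166.6 and rate 0.8→11.8.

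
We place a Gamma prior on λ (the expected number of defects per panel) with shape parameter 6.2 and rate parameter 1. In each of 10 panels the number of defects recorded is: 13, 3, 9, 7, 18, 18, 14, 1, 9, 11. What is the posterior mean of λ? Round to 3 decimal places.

The Poisson likelihood adds the total count to the shape and the number of exposure periods to the rate. Here ∑xᵢ = 103 and n = 10, so shape 6.2→109.2 and rate 1→11.
Posterior mean = shape/rate = 109.2/11 = 9.927.

Posterior mean ≈ 9.927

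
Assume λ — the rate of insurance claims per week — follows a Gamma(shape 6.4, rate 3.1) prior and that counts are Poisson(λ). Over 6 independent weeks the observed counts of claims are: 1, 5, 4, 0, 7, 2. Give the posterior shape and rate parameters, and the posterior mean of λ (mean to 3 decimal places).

Posterior: Gamma(shape=25.4, rate=9.1); mean ≈ 2.791

Total count ∑xᵢ = 19 over n = 6 weeks.
Gamma is conjugate to the Poisson likelihood: posterior is Gamma(shape = 6.4+19 = 25.4, rate = 3.1+6 = 9.1).
E[λ | data] = 25.4/9.1 = 2.791.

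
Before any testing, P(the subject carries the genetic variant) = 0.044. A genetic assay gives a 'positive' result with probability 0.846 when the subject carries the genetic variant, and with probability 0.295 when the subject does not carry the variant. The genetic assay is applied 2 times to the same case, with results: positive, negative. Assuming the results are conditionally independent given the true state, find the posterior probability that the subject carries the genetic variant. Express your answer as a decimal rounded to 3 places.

Let H be the event that the subject carries the genetic variant; start with P(H) = 0.044. P('positive'|H) = 0.846, P('positive'|¬H) = 0.295.
Update on result 1 ('positive'): P(H) ← 0.846·0.0440 / (0.846·0.0440 + 0.295·0.9560) = 0.037224/0.31924 = 0.1166.
Update on result 2 ('negative'): P(H) ← 0.154·0.1166 / (0.154·0.1166 + 0.705·0.8834) = 0.017956/0.64075 = 0.0280.

Posterior P(H) ≈ 0.028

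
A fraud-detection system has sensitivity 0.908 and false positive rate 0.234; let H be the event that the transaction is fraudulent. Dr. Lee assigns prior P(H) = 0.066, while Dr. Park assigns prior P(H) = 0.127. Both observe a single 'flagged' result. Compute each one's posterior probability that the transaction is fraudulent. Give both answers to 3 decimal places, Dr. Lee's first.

P('+'|H) = 0.908, P('+'|¬H) = 0.234.
Dr. Lee: numerator 0.908·0.066 = 0.059928; evidence = 0.059928+0.234·0.934 = 0.27848; posterior = 0.215.
Dr. Park: numerator 0.908·0.127 = 0.11532; evidence = 0.11532+0.234·0.873 = 0.31960; posterior = 0.361.

Dr. Lee: 0.215; Dr. Park: 0.361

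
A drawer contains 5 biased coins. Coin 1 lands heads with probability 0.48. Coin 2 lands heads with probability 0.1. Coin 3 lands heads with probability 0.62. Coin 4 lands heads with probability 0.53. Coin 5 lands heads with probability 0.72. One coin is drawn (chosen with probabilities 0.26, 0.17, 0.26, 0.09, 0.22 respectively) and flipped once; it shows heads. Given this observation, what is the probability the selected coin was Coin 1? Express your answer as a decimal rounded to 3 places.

Posterior probability ≈ 0.245

Tabulate prior·likelihood by source: [1] prior 0.26, lik 0.48, product 0.1248; [2] prior 0.17, lik 0.1, product 0.01700; [3] prior 0.26, lik 0.62, product 0.1612; [4] prior 0.09, lik 0.53, product 0.04770; [5] prior 0.22, lik 0.72, product 0.1584.
Normalizing constant = 0.50910; the posterior for Coin 1 is its product over the sum, 0.1248/0.50910 = 0.245.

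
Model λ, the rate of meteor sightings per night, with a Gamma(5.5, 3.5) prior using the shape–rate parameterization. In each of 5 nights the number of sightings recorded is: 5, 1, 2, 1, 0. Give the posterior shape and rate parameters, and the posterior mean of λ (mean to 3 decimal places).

Posterior: Gamma(shape=14.5, rate=8.5); mean ≈ 1.706

The Poisson likelihood adds the total count to the shape and the number of exposure periods to the rate. Here ∑xᵢ = 9 and n = 5, so shape 5.5→14.5 and rate 3.5→8.5.
E[λ | data] = 14.5/8.5 = 1.706.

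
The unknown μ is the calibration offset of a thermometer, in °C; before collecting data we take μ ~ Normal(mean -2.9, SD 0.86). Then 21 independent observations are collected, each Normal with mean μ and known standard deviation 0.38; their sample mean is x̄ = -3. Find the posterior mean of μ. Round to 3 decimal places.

Prior precision 1/τ₀² = 1/0.86² = 1.35208; data precision n/σ² = 21/0.38² = 145.429.
Posterior precision = 1.35208 + 145.429 = 146.781.
Posterior mean = (1.35208·-2.9 + 145.429·-3) / 146.781 = -2.999.

Posterior mean ≈ -2.999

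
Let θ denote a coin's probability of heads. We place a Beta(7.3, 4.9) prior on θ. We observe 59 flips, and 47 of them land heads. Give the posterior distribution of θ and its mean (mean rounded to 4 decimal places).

Posterior: Beta(54.3, 16.9); mean ≈ 0.7626

The binomial likelihood is conjugate to the Beta prior: with 47 successes and 12 failures, the posterior is Beta(7.3+47, 4.9+12) = Beta(54.3, 16.9).
Posterior mean = α/(α+β) = 54.3/71.2 = 0.7626.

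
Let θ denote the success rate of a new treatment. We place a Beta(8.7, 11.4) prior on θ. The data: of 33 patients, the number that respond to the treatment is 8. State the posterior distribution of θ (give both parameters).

Observing 8 successes and 25 failures updates Beta(8.7, 11.4) by adding the success and failure counts to the two shape parameters: α = 8.7+8 = 16.7, β = 11.4+25 = 36.4.

Posterior: Beta(16.7, 36.4)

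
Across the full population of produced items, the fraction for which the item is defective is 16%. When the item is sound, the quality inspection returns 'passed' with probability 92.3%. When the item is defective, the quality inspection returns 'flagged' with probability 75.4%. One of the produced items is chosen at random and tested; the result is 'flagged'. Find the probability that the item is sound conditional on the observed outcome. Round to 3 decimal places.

P(¬H | E) ≈ 0.349

Write H for 'the item is defective'. Prior odds H:¬H = 0.16/0.84 = 0.19048. For the 'flagged' outcome, the likelihood ratio is 0.754/0.077 = 9.7922.
Posterior odds = 0.19048 × 9.7922 = 1.8652, so P(H|E) = 1.8652/(1+1.8652) = 0.651. Then P(¬H|E) = 1 − 0.651 = 0.349.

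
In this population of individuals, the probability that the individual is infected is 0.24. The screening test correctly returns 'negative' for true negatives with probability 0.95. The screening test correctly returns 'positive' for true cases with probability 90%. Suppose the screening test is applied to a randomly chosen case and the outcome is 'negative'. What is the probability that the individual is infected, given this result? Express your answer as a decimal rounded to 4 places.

Write H for 'the individual is infected'. Prior odds H:¬H = 0.24/0.76 = 0.31579. For the 'negative' outcome, the likelihood ratio is 0.1/0.95 = 0.10526.
Posterior odds = 0.31579 × 0.10526 = 0.033241, so P(H|E) = 0.033241/(1+0.033241) = 0.0322.

P(H | E) ≈ 0.0322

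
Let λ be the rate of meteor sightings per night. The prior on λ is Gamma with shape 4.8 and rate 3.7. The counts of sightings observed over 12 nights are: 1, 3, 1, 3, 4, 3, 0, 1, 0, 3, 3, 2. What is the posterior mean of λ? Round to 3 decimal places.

Posterior mean ≈ 1.834

The Poisson likelihood adds the total count to the shape and the number of exposure periods to the rate. Here ∑xᵢ = 24 and n = 12, so shape 4.8→28.8 and rate 3.7→15.7.
E[λ | data] = 28.8/15.7 = 1.834.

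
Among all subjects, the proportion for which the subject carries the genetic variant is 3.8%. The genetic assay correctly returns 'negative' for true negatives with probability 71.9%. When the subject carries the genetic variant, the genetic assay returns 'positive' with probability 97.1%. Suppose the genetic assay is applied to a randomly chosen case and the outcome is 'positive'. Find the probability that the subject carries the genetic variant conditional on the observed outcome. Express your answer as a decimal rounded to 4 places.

P(H | E) ≈ 0.1201

Write H for 'the subject carries the genetic variant'. Prior odds H:¬H = 0.038/0.962 = 0.039501. For the 'positive' outcome, the likelihood ratio is 0.971/0.281 = 3.4555.
Posterior odds = 0.039501 × 3.4555 = 0.13650, so P(H|E) = 0.13650/(1+0.13650) = 0.1201.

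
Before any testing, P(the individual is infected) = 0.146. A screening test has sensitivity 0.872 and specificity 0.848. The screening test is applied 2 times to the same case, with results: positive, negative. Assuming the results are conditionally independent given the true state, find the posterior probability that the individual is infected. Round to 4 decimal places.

Posterior P(H) ≈ 0.1290

Let H be the event that the individual is infected; start with P(H) = 0.146. P('positive'|H) = 0.872, P('positive'|¬H) = 0.152.
Update on result 1 ('positive'): P(H) ← 0.872·0.1460 / (0.872·0.1460 + 0.152·0.8540) = 0.12731/0.25712 = 0.4951.
Update on result 2 ('negative'): P(H) ← 0.128·0.4951 / (0.128·0.4951 + 0.848·0.5049) = 0.063379/0.49149 = 0.1290.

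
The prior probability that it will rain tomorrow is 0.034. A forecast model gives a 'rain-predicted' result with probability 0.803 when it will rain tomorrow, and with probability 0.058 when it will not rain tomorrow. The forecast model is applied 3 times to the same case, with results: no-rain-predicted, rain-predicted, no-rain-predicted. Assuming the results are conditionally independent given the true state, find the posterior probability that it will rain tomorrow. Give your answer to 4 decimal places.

Let H be the event that it will rain tomorrow; start with P(H) = 0.034. P('rain-predicted'|H) = 0.803, P('rain-predicted'|¬H) = 0.058.
Update on result 1 ('no-rain-predicted'): P(H) ← 0.197·0.0340 / (0.197·0.0340 + 0.942·0.9660) = 0.0066980/0.91667 = 0.0073.
Update on result 2 ('rain-predicted'): P(H) ← 0.803·0.0073 / (0.803·0.0073 + 0.058·0.9927) = 0.0058674/0.063444 = 0.0925.
Update on result 3 ('no-rain-predicted'): P(H) ← 0.197·0.0925 / (0.197·0.0925 + 0.942·0.9075) = 0.018219/0.87310 = 0.0209.

Posterior P(H) ≈ 0.0209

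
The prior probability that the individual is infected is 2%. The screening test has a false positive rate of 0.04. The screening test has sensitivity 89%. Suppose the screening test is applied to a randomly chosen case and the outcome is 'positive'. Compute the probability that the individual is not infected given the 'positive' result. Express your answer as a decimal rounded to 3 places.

Let H be the event that the individual is infected. P(H) = 0.02, so P(¬H) = 0.98. With E the 'positive' result, P(E|H) = 0.89 and P(E|¬H) = 0.04.
P(E) = 0.89·0.02 + 0.04·0.98 = 0.017800 + 0.039200 = 0.057000.
By Bayes' theorem, P(H|E) = 0.017800 / 0.057000 = 0.312. Hence P(¬H|E) = 1 − 0.312 = 0.688.

P(¬H | E) ≈ 0.688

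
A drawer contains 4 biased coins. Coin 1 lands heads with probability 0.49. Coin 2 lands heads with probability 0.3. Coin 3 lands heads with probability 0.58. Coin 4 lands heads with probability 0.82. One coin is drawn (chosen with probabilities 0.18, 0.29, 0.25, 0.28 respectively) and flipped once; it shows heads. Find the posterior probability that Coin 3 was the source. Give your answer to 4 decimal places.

Tabulate prior·likelihood by source: [1] prior 0.18, lik 0.49, product 0.08820; [2] prior 0.29, lik 0.3, product 0.08700; [3] prior 0.25, lik 0.58, product 0.1450; [4] prior 0.28, lik 0.82, product 0.2296.
Normalizing constant = 0.54980; the posterior for Coin 3 is its product over the sum, 0.1450/0.54980 = 0.2637.

Posterior probability ≈ 0.2637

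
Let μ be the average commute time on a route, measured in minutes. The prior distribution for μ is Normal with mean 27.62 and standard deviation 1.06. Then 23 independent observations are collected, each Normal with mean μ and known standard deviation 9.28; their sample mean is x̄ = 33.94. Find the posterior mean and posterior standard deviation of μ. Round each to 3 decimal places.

Posterior mean ≈ 29.079; posterior SD ≈ 0.930

With known σ, the Normal prior is conjugate. Weight on the data is w = (n/σ²)/(n/σ² + 1/τ₀²) = 0.267074/(0.267074+0.889996) = 0.23082.
Posterior mean = w·x̄ + (1−w)·μ₀ = 0.23082·33.94 + 0.76918·27.62 = 29.079. Posterior variance = 1/(0.267074+0.889996) = 0.864251, so SD = 0.930.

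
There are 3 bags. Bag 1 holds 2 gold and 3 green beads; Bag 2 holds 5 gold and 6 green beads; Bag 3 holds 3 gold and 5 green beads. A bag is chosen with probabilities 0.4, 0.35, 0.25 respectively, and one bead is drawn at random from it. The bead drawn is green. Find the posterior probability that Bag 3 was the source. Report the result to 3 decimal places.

P(green|Bag 1) = 0.6; P(green|Bag 2) = 0.5455; P(green|Bag 3) = 0.625.
Prior × likelihood for each source: 0.4·0.6=0.2400, 0.35·0.5455=0.1909, 0.25·0.625=0.1562. Summing gives P(green) = 0.58716.
P(Bag 3 | green) = 0.1562 / 0.58716 = 0.266.

Posterior probability ≈ 0.266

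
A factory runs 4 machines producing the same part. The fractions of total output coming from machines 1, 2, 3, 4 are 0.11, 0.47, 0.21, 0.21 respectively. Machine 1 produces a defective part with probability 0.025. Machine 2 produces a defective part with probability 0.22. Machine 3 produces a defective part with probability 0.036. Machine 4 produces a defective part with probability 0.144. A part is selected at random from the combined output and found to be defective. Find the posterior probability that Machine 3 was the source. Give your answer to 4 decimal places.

Tabulate prior·likelihood by source: [1] prior 0.11, lik 0.025, product 0.002750; [2] prior 0.47, lik 0.22, product 0.1034; [3] prior 0.21, lik 0.036, product 0.007560; [4] prior 0.21, lik 0.144, product 0.03024.
Normalizing constant = 0.14395; the posterior for Machine 3 is its product over the sum, 0.007560/0.14395 = 0.0525.

Posterior probability ≈ 0.0525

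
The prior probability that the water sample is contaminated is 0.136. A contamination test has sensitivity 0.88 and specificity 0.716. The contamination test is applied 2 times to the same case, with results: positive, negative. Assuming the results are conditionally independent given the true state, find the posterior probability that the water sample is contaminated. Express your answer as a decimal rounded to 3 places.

Posterior P(H) ≈ 0.076

Let H be the event that the water sample is contaminated; start with P(H) = 0.136. P('positive'|H) = 0.88, P('positive'|¬H) = 0.284.
Update on result 1 ('positive'): P(H) ← 0.88·0.1360 / (0.88·0.1360 + 0.284·0.8640) = 0.11968/0.36506 = 0.3278.
Update on result 2 ('negative'): P(H) ← 0.12·0.3278 / (0.12·0.3278 + 0.716·0.6722) = 0.039341/0.52061 = 0.0756.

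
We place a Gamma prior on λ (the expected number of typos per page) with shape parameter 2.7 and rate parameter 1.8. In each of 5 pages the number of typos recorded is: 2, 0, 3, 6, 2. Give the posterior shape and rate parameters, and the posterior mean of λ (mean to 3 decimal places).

Total count ∑xᵢ = 13 over n = 5 pages.
Gamma is conjugate to the Poisson likelihood: posterior is Gamma(shape = 2.7+13 = 15.7, rate = 1.8+5 = 6.8).
Posterior mean = shape/rate = 15.7/6.8 = 2.309.

Posterior: Gamma(shape=15.7, rate=6.8); mean ≈ 2.309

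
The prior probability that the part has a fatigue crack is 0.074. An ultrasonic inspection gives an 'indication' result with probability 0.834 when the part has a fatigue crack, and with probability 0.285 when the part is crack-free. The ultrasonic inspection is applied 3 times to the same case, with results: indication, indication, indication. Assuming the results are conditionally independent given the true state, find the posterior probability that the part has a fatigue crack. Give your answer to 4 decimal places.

Let H be the event that the part has a fatigue crack; start with P(H) = 0.074. P('indication'|H) = 0.834, P('indication'|¬H) = 0.285.
Update on result 1 ('indication'): P(H) ← 0.834·0.0740 / (0.834·0.0740 + 0.285·0.9260) = 0.061716/0.32563 = 0.1895.
Update on result 2 ('indication'): P(H) ← 0.834·0.1895 / (0.834·0.1895 + 0.285·0.8105) = 0.15807/0.38905 = 0.4063.
Update on result 3 ('indication'): P(H) ← 0.834·0.4063 / (0.834·0.4063 + 0.285·0.5937) = 0.33885/0.50805 = 0.6670.

Posterior P(H) ≈ 0.6670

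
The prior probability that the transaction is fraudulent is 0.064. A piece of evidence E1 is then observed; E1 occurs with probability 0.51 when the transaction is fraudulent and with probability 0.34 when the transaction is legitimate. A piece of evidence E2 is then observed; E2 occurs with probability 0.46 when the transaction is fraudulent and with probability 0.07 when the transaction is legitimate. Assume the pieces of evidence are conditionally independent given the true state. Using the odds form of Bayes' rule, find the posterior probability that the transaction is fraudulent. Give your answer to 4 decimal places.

Posterior probability ≈ 0.4026

Prior odds = 0.064/(1−0.064) = 0.068376.
Likelihood ratio for E1 = 0.51/0.34 = 1.5000.
Likelihood ratio for E2 = 0.46/0.07 = 6.5714.
Posterior odds = prior odds × LR₁ × LR₂ = 0.67399.
Posterior probability = odds/(1+odds) = 0.67399/1.6740 = 0.4026.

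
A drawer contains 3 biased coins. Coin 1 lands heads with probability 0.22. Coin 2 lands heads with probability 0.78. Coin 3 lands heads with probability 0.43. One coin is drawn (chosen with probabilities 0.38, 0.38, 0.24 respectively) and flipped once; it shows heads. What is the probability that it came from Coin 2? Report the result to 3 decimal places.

Tabulate prior·likelihood by source: [1] prior 0.38, lik 0.22, product 0.08360; [2] prior 0.38, lik 0.78, product 0.2964; [3] prior 0.24, lik 0.43, product 0.1032.
Normalizing constant = 0.48320; the posterior for Coin 2 is its product over the sum, 0.2964/0.48320 = 0.613.

Posterior probability ≈ 0.613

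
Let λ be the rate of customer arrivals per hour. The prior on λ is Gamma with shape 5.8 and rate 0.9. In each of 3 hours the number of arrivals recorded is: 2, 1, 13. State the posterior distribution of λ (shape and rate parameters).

Total count ∑xᵢ = 16 over n = 3 hours.
Gamma is conjugate to the Poisson likelihood: posterior is Gamma(shape = 5.8+16 = 21.8, rate = 0.9+3 = 3.9).

Posterior: Gamma(shape=21.8, rate=3.9)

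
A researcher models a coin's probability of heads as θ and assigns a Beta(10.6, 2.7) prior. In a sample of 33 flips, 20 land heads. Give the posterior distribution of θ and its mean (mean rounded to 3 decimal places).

Posterior: Beta(30.6, 15.7); mean ≈ 0.661

Observing 20 successes and 13 failures updates Beta(10.6, 2.7) by adding the success and failure counts to the two shape parameters: α = 10.6+20 = 30.6, β = 2.7+13 = 15.7.
E[θ | data] = 30.6/(30.6+15.7) = 0.661.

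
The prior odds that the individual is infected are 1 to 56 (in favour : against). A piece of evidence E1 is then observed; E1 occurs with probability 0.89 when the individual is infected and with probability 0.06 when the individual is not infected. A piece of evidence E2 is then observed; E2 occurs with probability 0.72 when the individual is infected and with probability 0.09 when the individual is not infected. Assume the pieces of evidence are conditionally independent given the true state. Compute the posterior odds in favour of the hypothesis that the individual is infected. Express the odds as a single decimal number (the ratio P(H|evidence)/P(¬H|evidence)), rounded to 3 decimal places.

Prior odds = 1/56 = 0.017857. In log-odds, ln(0.017857) = -4.0254.
Add log likelihood ratios: ln(14.833) + ln(8.0000) = 4.7763.
Posterior log-odds = 0.75097, so posterior odds = exp(0.75097) = 2.1190.

Posterior odds ≈ 2.119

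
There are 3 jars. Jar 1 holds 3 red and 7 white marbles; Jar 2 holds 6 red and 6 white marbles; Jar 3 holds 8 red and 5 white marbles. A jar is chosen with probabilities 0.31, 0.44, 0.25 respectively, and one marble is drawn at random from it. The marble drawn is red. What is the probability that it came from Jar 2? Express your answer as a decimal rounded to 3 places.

Posterior probability ≈ 0.471

Tabulate prior·likelihood by source: [1] prior 0.31, lik 0.3, product 0.09300; [2] prior 0.44, lik 0.5, product 0.2200; [3] prior 0.25, lik 0.6154, product 0.1538.
Normalizing constant = 0.46685; the posterior for Jar 2 is its product over the sum, 0.2200/0.46685 = 0.471.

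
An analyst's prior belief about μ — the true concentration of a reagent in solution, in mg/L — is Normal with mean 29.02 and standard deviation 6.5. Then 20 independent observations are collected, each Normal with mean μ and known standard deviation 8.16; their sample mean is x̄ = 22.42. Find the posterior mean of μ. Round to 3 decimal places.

Posterior mean ≈ 22.902

With known σ, the Normal prior is conjugate. Weight on the data is w = (n/σ²)/(n/σ² + 1/τ₀²) = 0.300365/(0.300365+0.0236686) = 0.92696.
Posterior mean = w·x̄ + (1−w)·μ₀ = 0.92696·22.42 + 0.073044·29.02 = 22.902.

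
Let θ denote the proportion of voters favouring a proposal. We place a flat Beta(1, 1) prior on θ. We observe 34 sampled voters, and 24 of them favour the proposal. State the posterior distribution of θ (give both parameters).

The binomial likelihood is conjugate to the Beta prior: with 24 successes and 10 failures, the posterior is Beta(1+24, 1+10) = Beta(25, 11).

Posterior: Beta(25, 11)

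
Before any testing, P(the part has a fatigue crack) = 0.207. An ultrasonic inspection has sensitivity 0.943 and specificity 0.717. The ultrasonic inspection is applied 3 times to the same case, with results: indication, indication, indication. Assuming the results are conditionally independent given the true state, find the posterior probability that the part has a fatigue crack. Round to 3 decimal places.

Let H be the event that the part has a fatigue crack; start with P(H) = 0.207. P('indication'|H) = 0.943, P('indication'|¬H) = 0.283.
Update on result 1 ('indication'): P(H) ← 0.943·0.2070 / (0.943·0.2070 + 0.283·0.7930) = 0.19520/0.41962 = 0.4652.
Update on result 2 ('indication'): P(H) ← 0.943·0.4652 / (0.943·0.4652 + 0.283·0.5348) = 0.43867/0.59002 = 0.7435.
Update on result 3 ('indication'): P(H) ← 0.943·0.7435 / (0.943·0.7435 + 0.283·0.2565) = 0.70110/0.77370 = 0.9062.

Posterior P(H) ≈ 0.906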